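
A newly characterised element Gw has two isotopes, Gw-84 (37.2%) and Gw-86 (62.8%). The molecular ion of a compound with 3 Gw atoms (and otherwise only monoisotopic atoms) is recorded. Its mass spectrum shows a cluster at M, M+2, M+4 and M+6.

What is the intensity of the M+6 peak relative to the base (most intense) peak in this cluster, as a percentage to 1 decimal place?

(0.372 + 0.628)^3 gives M 0.0515, M+2 0.2607, M+4 0.4401, M+6 0.2477; the largest is M+4.
P(M+4) = C(3,2) × 0.372^1 × 0.628^2 = 3 × 0.3720 × 0.394384 = 0.440133 (base)
P(M+6) = C(3,3) × 0.372^0 × 0.628^3 = 1 × 1.0000 × 0.24767315 = 0.247673
Relative intensity = 0.247673 / 0.440133 × 100 = 56.3

56.3%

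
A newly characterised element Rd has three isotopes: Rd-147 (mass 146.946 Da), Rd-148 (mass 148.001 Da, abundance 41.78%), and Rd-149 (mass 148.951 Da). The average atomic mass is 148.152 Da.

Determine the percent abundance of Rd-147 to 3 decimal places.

Let x and y be the fractions of Rd-147 and Rd-149. Then x + y = 1 − 0.4178 = 0.5822 and 146.946x + 148.951y = 148.152 − 0.4178×148.001 = 86.3171822.
Substituting: 146.946x + 148.951(0.5822 − x) = 86.3171822
(146.946 − 148.951)x = -0.40209  ⇒  x = 0.20054, y = 0.38166
Rd-147: 20.054%, Rd-149: 38.166%.

20.054%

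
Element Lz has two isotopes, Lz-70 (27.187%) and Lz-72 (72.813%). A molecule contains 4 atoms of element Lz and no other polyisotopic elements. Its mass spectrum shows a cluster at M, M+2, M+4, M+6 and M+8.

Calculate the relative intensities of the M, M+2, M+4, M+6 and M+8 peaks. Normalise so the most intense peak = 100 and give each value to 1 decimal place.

Expanding (0.27187 + 0.72813)^4:
P(M) = 0.27187^4 = 0.005463
P(M+2) = 4 × 0.27187^3 × 0.72813^1 = 0.058527
P(M+4) = 6 × 0.27187^2 × 0.72813^2 = 0.235121
P(M+6) = 4 × 0.27187^1 × 0.72813^3 = 0.419805
P(M+8) = 0.72813^4 = 0.281084
The M+6 peak is largest (0.419805); scaling to 100 gives 1.3 : 13.9 : 56.0 : 100.0 : 67.0.

1.3 : 13.9 : 56.0 : 100.0 : 67.0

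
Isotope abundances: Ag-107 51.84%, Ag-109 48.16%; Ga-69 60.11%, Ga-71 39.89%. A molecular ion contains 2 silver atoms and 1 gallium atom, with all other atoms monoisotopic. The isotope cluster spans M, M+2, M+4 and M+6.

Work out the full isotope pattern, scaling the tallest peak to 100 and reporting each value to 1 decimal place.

39.7 : 100.0 : 83.1 : 22.7

Silver pattern (n=2): 0.26873856 : 0.49932288 : 0.23193856
Gallium pattern (n=1): 0.6011 : 0.3989
Convolve the two distributions (both contribute in 2-u steps):
  M: 0.26873856×0.6011 = 0.161539
  M+2: 0.26873856×0.3989 + 0.49932288×0.6011 = 0.407343
  M+4: 0.49932288×0.3989 + 0.23193856×0.6011 = 0.338598
  M+6: 0.23193856×0.3989 = 0.092520
Scale to base peak (0.407343) = 100: 39.7 : 100.0 : 83.1 : 22.7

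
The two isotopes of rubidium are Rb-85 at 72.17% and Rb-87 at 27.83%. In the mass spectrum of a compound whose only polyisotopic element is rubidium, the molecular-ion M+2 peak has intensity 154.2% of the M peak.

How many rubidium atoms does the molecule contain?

For n independent Rb atoms, I(M+2)/I(M) = n · (abundance Rb-87) / (abundance Rb-85) = n · 0.2783/0.7217.
n = 1.542 × 0.7217/0.2783 = 4.00 ≈ 4

4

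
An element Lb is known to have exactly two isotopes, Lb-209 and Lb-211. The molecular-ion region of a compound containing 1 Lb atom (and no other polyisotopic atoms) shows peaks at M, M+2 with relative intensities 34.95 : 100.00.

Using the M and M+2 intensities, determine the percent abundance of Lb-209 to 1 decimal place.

25.9%

Let p = fractional abundance of Lb-209. I(M+2)/I(M) = [C(1,1)·p^0·(1−p)] / p^1 = 1·(1−p)/p = 100.00/34.95 = 2.8612
(1−p)/p = 2.8612/1 = 2.8612  ⇒  p = 1/(1 + 2.8612) = 0.2590
Lb-209: 25.9%, Lb-211: 74.1%.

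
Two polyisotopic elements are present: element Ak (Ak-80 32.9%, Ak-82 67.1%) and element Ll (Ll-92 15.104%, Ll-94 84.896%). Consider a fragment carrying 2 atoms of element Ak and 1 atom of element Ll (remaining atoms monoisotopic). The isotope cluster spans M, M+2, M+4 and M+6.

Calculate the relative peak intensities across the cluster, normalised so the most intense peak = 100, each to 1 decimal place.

3.7 : 35.8 : 100.0 : 86.3

Element Ak pattern (n=2): 0.108241 : 0.441518 : 0.450241
Element Ll pattern (n=1): 0.15104 : 0.84896
Convolve the two distributions (both contribute in 2-u steps):
  M: 0.108241×0.15104 = 0.016349
  M+2: 0.108241×0.84896 + 0.441518×0.15104 = 0.158579
  M+4: 0.441518×0.84896 + 0.450241×0.15104 = 0.442836
  M+6: 0.450241×0.84896 = 0.382237
Scale to base peak (0.442836) = 100: 3.7 : 35.8 : 100.0 : 86.3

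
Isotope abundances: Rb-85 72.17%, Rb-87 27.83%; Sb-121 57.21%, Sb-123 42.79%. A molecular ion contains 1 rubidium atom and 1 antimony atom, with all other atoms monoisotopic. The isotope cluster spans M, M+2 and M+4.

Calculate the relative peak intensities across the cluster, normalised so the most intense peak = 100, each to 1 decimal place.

Rubidium pattern (n=1): 0.7217 : 0.2783
Antimony pattern (n=1): 0.5721 : 0.4279
Convolve the two distributions (both contribute in 2-u steps):
  M: 0.7217×0.5721 = 0.412885
  M+2: 0.7217×0.4279 + 0.2783×0.5721 = 0.468031
  M+4: 0.2783×0.4279 = 0.119085
Scale to base peak (0.468031) = 100: 88.2 : 100.0 : 25.4

88.2 : 100.0 : 25.4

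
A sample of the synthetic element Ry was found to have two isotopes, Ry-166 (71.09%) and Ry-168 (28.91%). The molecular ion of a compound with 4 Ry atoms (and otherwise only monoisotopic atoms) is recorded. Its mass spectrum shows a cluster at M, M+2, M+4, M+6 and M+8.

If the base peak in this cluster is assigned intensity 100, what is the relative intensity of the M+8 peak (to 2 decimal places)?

Term probabilities: M 0.2554, M+2 0.4155, M+4 0.2534, M+6 0.0687, M+8 0.0070. Base peak = M+2.
P(M+2) = C(4,1) × 0.7109^3 × 0.2891^1 = 4 × 0.3592738 × 0.2891 = 0.415464 (base)
P(M+8) = C(4,4) × 0.7109^0 × 0.2891^4 = 1 × 1.0000 × 0.00698542 = 0.006985
Relative intensity = 0.006985 / 0.415464 × 100 = 1.68

1.68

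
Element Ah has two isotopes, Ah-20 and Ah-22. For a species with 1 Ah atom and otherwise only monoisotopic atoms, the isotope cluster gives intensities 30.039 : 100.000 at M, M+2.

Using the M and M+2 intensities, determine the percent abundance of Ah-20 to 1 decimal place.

23.1%

If p is the fraction of Ah that is Ah-20, then I(M+2)/I(M) = [C(1,1)·p^0·(1−p)] / p^1 = 1·(1−p)/p = 100.000/30.039 = 3.3290
(1−p)/p = 3.3290/1 = 3.3290  ⇒  p = 1/(1 + 3.3290) = 0.2310
Ah-20: 23.1%, Ah-22: 76.9%.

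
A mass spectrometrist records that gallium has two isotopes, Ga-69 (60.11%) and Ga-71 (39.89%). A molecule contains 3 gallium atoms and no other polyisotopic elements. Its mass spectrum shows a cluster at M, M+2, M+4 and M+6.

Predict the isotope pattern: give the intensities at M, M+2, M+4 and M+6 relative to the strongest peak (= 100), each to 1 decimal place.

50.2 : 100.0 : 66.4 : 14.7

Expanding (0.6011 + 0.3989)^3:
P(M) = 0.6011^3 = 0.217190
P(M+2) = 3 × 0.6011^2 × 0.3989^1 = 0.432393
P(M+4) = 3 × 0.6011^1 × 0.3989^2 = 0.286943
P(M+6) = 0.3989^3 = 0.063473
The M+2 peak is largest (0.432393); scaling to 100 gives 50.2 : 100.0 : 66.4 : 14.7.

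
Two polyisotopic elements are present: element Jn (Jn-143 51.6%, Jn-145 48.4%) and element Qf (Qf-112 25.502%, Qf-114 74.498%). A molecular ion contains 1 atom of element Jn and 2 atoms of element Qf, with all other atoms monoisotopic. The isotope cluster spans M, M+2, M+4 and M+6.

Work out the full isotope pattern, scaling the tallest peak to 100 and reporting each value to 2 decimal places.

7.14 : 48.38 : 100.00 : 57.12

Element Jn pattern (n=1): 0.5160 : 0.4840
Element Qf pattern (n=2): 0.0650352 : 0.3799696 : 0.5549952
Convolve the two distributions (both contribute in 2-u steps):
  M: 0.5160×0.0650352 = 0.033558
  M+2: 0.5160×0.3799696 + 0.4840×0.0650352 = 0.227541
  M+4: 0.5160×0.5549952 + 0.4840×0.3799696 = 0.470283
  M+6: 0.4840×0.5549952 = 0.268618
Scale to base peak (0.470283) = 100: 7.14 : 48.38 : 100.00 : 57.12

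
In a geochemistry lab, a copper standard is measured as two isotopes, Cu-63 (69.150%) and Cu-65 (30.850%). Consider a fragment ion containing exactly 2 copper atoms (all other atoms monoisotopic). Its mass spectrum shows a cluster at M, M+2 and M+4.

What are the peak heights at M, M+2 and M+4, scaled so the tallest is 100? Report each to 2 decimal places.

The 2 Cu atoms are independent, so intensities follow the terms of (0.69150 + 0.30850)^2.
P(M) = 0.69150^2 = 0.478172
P(M+2) = 2 × 0.69150^1 × 0.30850^1 = 0.426656
P(M+4) = 0.30850^2 = 0.095172
The M peak is largest (0.478172); scaling to 100 gives 100.00 : 89.23 : 19.90.

100.00 : 89.23 : 19.90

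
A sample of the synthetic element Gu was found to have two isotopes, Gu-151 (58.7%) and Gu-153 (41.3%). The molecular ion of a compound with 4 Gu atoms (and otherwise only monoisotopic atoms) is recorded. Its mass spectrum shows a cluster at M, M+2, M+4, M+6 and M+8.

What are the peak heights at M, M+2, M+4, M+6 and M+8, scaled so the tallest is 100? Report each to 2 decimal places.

Each Gu atom is independently Gu-151 (p = 0.587) or Gu-153 (q = 0.413); the cluster is the binomial expansion (p + q)^4.
P(M) = 0.587^4 = 0.118728
P(M+2) = 4 × 0.587^3 × 0.413^1 = 0.334137
P(M+4) = 6 × 0.587^2 × 0.413^2 = 0.352637
P(M+6) = 4 × 0.587^1 × 0.413^3 = 0.165405
P(M+8) = 0.413^4 = 0.029094
The M+4 peak is largest (0.352637); scaling to 100 gives 33.67 : 94.75 : 100.00 : 46.91 : 8.25.

33.67 : 94.75 : 100.00 : 46.91 : 8.25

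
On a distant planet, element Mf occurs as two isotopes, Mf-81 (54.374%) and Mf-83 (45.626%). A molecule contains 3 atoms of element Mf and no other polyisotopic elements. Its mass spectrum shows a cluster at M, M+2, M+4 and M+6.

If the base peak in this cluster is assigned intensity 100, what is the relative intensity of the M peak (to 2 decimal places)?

39.72

Term probabilities: M 0.1608, M+2 0.4047, M+4 0.3396, M+6 0.0950. Base peak = M+2.
P(M+2) = C(3,1) × 0.54374^2 × 0.45626^1 = 3 × 0.29565319 × 0.45626 = 0.404684 (base)
P(M) = C(3,0) × 0.54374^3 × 0.45626^0 = 1 × 0.16075846 × 1.0000 = 0.160758
Relative intensity = 0.160758 / 0.404684 × 100 = 39.72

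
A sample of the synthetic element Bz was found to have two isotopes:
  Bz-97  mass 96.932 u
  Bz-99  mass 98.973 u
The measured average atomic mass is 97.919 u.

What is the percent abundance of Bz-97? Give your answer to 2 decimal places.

51.64%

Let x be the fractional abundance of Bz-97; then Bz-99 has abundance 1 − x.
96.932·x + 98.973·(1 − x) = 97.919
(96.932 − 98.973)·x = 97.919 − 98.973
x = -1.054 / -2.041 = 0.51641 → 51.64% Bz-97, 48.36% Bz-99.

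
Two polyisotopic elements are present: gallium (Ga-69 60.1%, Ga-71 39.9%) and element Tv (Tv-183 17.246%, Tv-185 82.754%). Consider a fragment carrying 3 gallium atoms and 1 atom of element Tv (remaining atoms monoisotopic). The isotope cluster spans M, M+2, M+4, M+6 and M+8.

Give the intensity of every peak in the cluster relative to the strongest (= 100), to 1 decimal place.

9.2 : 62.4 : 100.0 : 61.0 : 12.9

Gallium pattern (n=3): 0.2170818 : 0.4323576 : 0.2870394 : 0.0635212
Element Tv pattern (n=1): 0.17246 : 0.82754
Convolve the two distributions (both contribute in 2-u steps):
  M: 0.2170818×0.17246 = 0.037438
  M+2: 0.2170818×0.82754 + 0.4323576×0.17246 = 0.254208
  M+4: 0.4323576×0.82754 + 0.2870394×0.17246 = 0.407296
  M+6: 0.2870394×0.82754 + 0.0635212×0.17246 = 0.248491
  M+8: 0.0635212×0.82754 = 0.052566
Scale to base peak (0.407296) = 100: 9.2 : 62.4 : 100.0 : 61.0 : 12.9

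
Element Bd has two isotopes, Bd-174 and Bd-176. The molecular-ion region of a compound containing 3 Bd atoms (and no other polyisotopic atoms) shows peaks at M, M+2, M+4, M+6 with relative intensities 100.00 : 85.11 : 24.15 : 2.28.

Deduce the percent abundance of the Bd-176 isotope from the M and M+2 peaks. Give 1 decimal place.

22.1%

Write p for the Bd-174 fraction. I(M+2)/I(M) = [C(3,1)·p^2·(1−p)] / p^3 = 3·(1−p)/p = 85.11/100.00 = 0.8511
(1−p)/p = 0.8511/3 = 0.2837  ⇒  p = 1/(1 + 0.2837) = 0.7790
Bd-174: 77.9%, Bd-176: 22.1%.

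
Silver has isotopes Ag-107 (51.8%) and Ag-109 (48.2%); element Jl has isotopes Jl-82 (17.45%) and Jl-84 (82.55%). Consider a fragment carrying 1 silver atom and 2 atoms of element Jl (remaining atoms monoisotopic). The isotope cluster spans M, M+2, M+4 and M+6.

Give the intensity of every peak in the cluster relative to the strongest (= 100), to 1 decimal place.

Silver pattern (n=1): 0.5180 : 0.4820
Element Jl pattern (n=2): 0.03045025 : 0.2880995 : 0.68145025
Convolve the two distributions (both contribute in 2-u steps):
  M: 0.5180×0.03045025 = 0.015773
  M+2: 0.5180×0.2880995 + 0.4820×0.03045025 = 0.163913
  M+4: 0.5180×0.68145025 + 0.4820×0.2880995 = 0.491855
  M+6: 0.4820×0.68145025 = 0.328459
Scale to base peak (0.491855) = 100: 3.2 : 33.3 : 100.0 : 66.8

3.2 : 33.3 : 100.0 : 66.8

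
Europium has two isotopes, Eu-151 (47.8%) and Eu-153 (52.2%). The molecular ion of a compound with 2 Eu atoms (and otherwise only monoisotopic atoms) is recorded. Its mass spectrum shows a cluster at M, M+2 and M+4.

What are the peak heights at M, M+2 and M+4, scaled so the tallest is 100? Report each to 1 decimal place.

Expanding (0.478 + 0.522)^2:
P(M) = 0.478^2 = 0.228484
P(M+2) = 2 × 0.478^1 × 0.522^1 = 0.499032
P(M+4) = 0.522^2 = 0.272484
The M+2 peak is largest (0.499032); scaling to 100 gives 45.8 : 100.0 : 54.6.

45.8 : 100.0 : 54.6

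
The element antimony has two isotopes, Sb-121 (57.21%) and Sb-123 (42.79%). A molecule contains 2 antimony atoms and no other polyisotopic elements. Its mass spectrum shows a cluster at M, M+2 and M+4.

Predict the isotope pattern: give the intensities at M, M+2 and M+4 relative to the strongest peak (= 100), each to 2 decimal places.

66.85 : 100.00 : 37.40

The 2 Sb atoms are independent, so intensities follow the terms of (0.5721 + 0.4279)^2.
P(M) = 0.5721^2 = 0.327298
P(M+2) = 2 × 0.5721^1 × 0.4279^1 = 0.489603
P(M+4) = 0.4279^2 = 0.183098
The M+2 peak is largest (0.489603); scaling to 100 gives 66.85 : 100.00 : 37.40.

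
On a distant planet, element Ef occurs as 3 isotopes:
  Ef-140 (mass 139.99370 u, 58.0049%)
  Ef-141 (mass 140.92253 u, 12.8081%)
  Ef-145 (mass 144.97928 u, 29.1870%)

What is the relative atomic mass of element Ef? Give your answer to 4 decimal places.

141.5678 u

Weight each isotope mass by its fractional abundance: 0.580049 × 139.99370 + 0.128081 × 140.92253 + 0.291870 × 144.97928
= 81.203206 + 18.049499 + 42.315102 = 141.567807 u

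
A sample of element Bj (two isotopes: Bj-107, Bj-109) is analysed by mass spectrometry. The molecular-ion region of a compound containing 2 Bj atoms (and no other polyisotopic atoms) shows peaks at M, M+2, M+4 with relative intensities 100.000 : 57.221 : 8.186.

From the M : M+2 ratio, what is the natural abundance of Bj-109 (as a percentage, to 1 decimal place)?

22.2%

Let p = fractional abundance of Bj-107. I(M+2)/I(M) = [C(2,1)·p^1·(1−p)] / p^2 = 2·(1−p)/p = 57.221/100.000 = 0.5722
(1−p)/p = 0.5722/2 = 0.2861  ⇒  p = 1/(1 + 0.2861) = 0.7775
Bj-107: 77.8%, Bj-109: 22.2%.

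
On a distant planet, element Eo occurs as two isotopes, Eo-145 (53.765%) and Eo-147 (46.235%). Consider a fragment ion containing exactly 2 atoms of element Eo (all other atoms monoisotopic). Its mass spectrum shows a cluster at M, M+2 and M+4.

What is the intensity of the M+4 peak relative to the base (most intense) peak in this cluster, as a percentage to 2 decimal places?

(0.53765 + 0.46235)^2 gives M 0.2891, M+2 0.4972, M+4 0.2138; the largest is M+2.
P(M+2) = C(2,1) × 0.53765^1 × 0.46235^1 = 2 × 0.53765 × 0.46235 = 0.497165 (base)
P(M+4) = C(2,2) × 0.53765^0 × 0.46235^2 = 1 × 1.0000 × 0.21376752 = 0.213768
Relative intensity = 0.213768 / 0.497165 × 100 = 43.00

43.00%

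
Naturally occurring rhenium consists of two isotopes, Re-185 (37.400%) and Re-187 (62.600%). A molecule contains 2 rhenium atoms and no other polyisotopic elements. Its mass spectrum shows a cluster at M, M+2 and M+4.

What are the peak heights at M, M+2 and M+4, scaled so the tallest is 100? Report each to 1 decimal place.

Expanding (0.37400 + 0.62600)^2:
P(M) = 0.37400^2 = 0.139876
P(M+2) = 2 × 0.37400^1 × 0.62600^1 = 0.468248
P(M+4) = 0.62600^2 = 0.391876
The M+2 peak is largest (0.468248); scaling to 100 gives 29.9 : 100.0 : 83.7.

29.9 : 100.0 : 83.7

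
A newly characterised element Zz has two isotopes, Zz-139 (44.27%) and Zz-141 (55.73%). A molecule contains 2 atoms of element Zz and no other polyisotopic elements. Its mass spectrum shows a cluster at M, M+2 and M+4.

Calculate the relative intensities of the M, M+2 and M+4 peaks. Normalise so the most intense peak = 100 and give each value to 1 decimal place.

39.7 : 100.0 : 62.9

The 2 Zz atoms are independent, so intensities follow the terms of (0.4427 + 0.5573)^2.
P(M) = 0.4427^2 = 0.195983
P(M+2) = 2 × 0.4427^1 × 0.5573^1 = 0.493433
P(M+4) = 0.5573^2 = 0.310583
The M+2 peak is largest (0.493433); scaling to 100 gives 39.7 : 100.0 : 62.9.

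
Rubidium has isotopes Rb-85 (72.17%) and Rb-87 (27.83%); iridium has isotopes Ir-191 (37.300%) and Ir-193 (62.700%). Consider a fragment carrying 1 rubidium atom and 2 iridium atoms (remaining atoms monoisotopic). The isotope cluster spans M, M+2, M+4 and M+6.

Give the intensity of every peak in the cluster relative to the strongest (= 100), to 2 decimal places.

24.26 : 90.91 : 100.00 : 26.43

Rubidium pattern (n=1): 0.7217 : 0.2783
Iridium pattern (n=2): 0.139129 : 0.467742 : 0.393129
Convolve the two distributions (both contribute in 2-u steps):
  M: 0.7217×0.139129 = 0.100409
  M+2: 0.7217×0.467742 + 0.2783×0.139129 = 0.376289
  M+4: 0.7217×0.393129 + 0.2783×0.467742 = 0.413894
  M+6: 0.2783×0.393129 = 0.109408
Scale to base peak (0.413894) = 100: 24.26 : 90.91 : 100.00 : 26.43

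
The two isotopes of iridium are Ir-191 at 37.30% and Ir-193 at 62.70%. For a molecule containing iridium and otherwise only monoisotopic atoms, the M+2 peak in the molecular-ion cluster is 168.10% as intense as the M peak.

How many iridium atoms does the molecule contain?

For n independent Ir atoms, I(M+2)/I(M) = n · (abundance Ir-193) / (abundance Ir-191) = n · 0.6270/0.3730.
n = 1.6810 × 0.3730/0.6270 = 1.00 ≈ 1

1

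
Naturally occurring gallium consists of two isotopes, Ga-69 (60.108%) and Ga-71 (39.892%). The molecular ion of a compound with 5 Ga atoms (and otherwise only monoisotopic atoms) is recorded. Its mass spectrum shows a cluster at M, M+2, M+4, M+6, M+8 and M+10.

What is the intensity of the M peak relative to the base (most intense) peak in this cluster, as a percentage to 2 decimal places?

22.70%

Binomial terms of (0.60108 + 0.39892)^5: M 0.0785, M+2 0.2604, M+4 0.3456, M+6 0.2294, M+8 0.0761, M+10 0.0101 → M+4 is the base peak.
P(M+4) = C(5,2) × 0.60108^3 × 0.39892^2 = 10 × 0.2171685 × 0.15913717 = 0.345596 (base)
P(M) = C(5,0) × 0.60108^5 × 0.39892^0 = 1 × 0.07846236 × 1.0000 = 0.078462
Relative intensity = 0.078462 / 0.345596 × 100 = 22.70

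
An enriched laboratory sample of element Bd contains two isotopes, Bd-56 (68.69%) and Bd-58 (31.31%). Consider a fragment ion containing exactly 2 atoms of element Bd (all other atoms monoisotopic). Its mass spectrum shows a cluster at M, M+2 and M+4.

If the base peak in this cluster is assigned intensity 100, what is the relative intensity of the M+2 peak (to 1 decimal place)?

Binomial terms of (0.6869 + 0.3131)^2: M 0.4718, M+2 0.4301, M+4 0.0980 → M is the base peak.
P(M) = C(2,0) × 0.6869^2 × 0.3131^0 = 1 × 0.47183161 × 1.0000 = 0.471832 (base)
P(M+2) = C(2,1) × 0.6869^1 × 0.3131^1 = 2 × 0.6869 × 0.3131 = 0.430137
Relative intensity = 0.430137 / 0.471832 × 100 = 91.2

91.2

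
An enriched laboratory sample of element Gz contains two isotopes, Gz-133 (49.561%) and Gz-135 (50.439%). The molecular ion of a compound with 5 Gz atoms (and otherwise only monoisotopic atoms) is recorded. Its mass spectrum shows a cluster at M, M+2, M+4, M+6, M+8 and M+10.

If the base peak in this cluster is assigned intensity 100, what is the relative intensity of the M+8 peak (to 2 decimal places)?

Binomial terms of (0.49561 + 0.50439)^5: M 0.0299, M+2 0.1522, M+4 0.3097, M+6 0.3152, M+8 0.1604, M+10 0.0326 → M+6 is the base peak.
P(M+6) = C(5,3) × 0.49561^2 × 0.50439^3 = 10 × 0.24562927 × 0.12832149 = 0.315195 (base)
P(M+8) = C(5,4) × 0.49561^1 × 0.50439^4 = 5 × 0.49561 × 0.06472408 = 0.160390
Relative intensity = 0.160390 / 0.315195 × 100 = 50.89

50.89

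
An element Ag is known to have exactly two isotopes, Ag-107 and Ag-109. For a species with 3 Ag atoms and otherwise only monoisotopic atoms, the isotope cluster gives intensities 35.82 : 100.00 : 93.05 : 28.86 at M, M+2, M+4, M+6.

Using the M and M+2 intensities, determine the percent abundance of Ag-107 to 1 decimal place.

Let p = fractional abundance of Ag-107. I(M+2)/I(M) = [C(3,1)·p^2·(1−p)] / p^3 = 3·(1−p)/p = 100.00/35.82 = 2.7917
(1−p)/p = 2.7917/3 = 0.9306  ⇒  p = 1/(1 + 0.9306) = 0.5180
Ag-107: 51.8%, Ag-109: 48.2%.

51.8%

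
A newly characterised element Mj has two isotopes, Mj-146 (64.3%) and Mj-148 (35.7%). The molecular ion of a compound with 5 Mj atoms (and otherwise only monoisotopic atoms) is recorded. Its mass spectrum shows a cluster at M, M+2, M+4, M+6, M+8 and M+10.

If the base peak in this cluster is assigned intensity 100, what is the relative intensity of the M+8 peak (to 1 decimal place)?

15.4

(0.643 + 0.357)^5 gives M 0.1099, M+2 0.3051, M+4 0.3388, M+6 0.1881, M+8 0.0522, M+10 0.0058; the largest is M+4.
P(M+4) = C(5,2) × 0.643^3 × 0.357^2 = 10 × 0.26584771 × 0.127449 = 0.338820 (base)
P(M+8) = C(5,4) × 0.643^1 × 0.357^4 = 5 × 0.6430 × 0.01624325 = 0.052222
Relative intensity = 0.052222 / 0.338820 × 100 = 15.4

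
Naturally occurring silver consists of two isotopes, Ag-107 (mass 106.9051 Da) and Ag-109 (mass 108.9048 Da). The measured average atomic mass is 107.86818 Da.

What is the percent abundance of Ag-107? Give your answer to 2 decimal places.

With x = fraction of Ag-107 (so Ag-109 is 1 − x):
106.9051·x + 108.9048·(1 − x) = 107.86818
(106.9051 − 108.9048)·x = 107.86818 − 108.9048
x = -1.03662 / -1.9997 = 0.51839 → 51.84% Ag-107, 48.16% Ag-109.

51.84%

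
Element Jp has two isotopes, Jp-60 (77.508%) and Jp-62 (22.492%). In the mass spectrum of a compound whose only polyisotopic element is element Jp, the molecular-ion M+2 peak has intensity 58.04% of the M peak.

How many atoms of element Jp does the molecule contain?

2

With n Jp atoms, P(M+2)/P(M) = C(n,1)·p^(n−1)q / p^n = n·q/p = n · 0.22492/0.77508.
n = 0.5804 × 0.77508/0.22492 = 2.00 ≈ 2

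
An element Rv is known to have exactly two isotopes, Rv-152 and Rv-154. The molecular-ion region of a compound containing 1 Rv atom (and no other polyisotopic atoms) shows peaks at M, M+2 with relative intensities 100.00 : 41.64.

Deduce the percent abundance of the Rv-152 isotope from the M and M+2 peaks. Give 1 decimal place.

70.6%

If p is the fraction of Rv that is Rv-152, then I(M+2)/I(M) = [C(1,1)·p^0·(1−p)] / p^1 = 1·(1−p)/p = 41.64/100.00 = 0.4164
(1−p)/p = 0.4164/1 = 0.4164  ⇒  p = 1/(1 + 0.4164) = 0.7060
Rv-152: 70.6%, Rv-154: 29.4%.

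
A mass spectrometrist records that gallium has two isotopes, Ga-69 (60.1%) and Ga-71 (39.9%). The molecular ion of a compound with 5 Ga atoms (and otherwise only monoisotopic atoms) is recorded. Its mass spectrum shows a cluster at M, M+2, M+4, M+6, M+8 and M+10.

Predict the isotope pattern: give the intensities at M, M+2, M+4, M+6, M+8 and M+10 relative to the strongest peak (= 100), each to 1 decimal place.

Each Ga atom is independently Ga-69 (p = 0.601) or Ga-71 (q = 0.399); the cluster is the binomial expansion (p + q)^5.
P(M) = 0.601^5 = 0.078410
P(M+2) = 5 × 0.601^4 × 0.399^1 = 0.260280
P(M+4) = 10 × 0.601^3 × 0.399^2 = 0.345596
P(M+6) = 10 × 0.601^2 × 0.399^3 = 0.229439
P(M+8) = 5 × 0.601^1 × 0.399^4 = 0.076162
P(M+10) = 0.399^5 = 0.010113
The M+4 peak is largest (0.345596); scaling to 100 gives 22.7 : 75.3 : 100.0 : 66.4 : 22.0 : 2.9.

22.7 : 75.3 : 100.0 : 66.4 : 22.0 : 2.9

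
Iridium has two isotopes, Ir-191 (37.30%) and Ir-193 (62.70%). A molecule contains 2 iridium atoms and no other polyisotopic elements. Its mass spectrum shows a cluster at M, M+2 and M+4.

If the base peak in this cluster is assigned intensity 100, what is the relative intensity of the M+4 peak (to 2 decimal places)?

84.05

(0.3730 + 0.6270)^2 gives M 0.1391, M+2 0.4677, M+4 0.3931; the largest is M+2.
P(M+2) = C(2,1) × 0.3730^1 × 0.6270^1 = 2 × 0.3730 × 0.6270 = 0.467742 (base)
P(M+4) = C(2,2) × 0.3730^0 × 0.6270^2 = 1 × 1.0000 × 0.393129 = 0.393129
Relative intensity = 0.393129 / 0.467742 × 100 = 84.05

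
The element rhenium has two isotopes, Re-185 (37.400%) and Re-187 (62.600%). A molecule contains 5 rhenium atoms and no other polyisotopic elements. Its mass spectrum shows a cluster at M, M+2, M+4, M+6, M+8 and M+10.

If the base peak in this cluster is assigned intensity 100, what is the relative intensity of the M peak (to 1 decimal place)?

2.1

Term probabilities: M 0.0073, M+2 0.0612, M+4 0.2050, M+6 0.3431, M+8 0.2872, M+10 0.0961. Base peak = M+6.
P(M+6) = C(5,3) × 0.37400^2 × 0.62600^3 = 10 × 0.139876 × 0.24531438 = 0.343136 (base)
P(M) = C(5,0) × 0.37400^5 × 0.62600^0 = 1 × 0.00731742 × 1.0000 = 0.007317
Relative intensity = 0.007317 / 0.343136 × 100 = 2.1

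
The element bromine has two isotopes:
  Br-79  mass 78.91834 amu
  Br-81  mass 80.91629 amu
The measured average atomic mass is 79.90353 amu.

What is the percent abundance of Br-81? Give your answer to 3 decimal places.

49.310%

Let x be the fractional abundance of Br-79; then Br-81 has abundance 1 − x.
78.91834·x + 80.91629·(1 − x) = 79.90353
(78.91834 − 80.91629)·x = 79.90353 − 80.91629
x = -1.01276 / -1.99795 = 0.50690 → 50.690% Br-79, 49.310% Br-81.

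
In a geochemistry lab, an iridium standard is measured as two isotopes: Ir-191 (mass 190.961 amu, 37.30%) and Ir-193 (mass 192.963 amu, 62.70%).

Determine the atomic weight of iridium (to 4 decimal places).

Ar = Σ fᵢ·mᵢ = 0.3730 × 190.961 + 0.6270 × 192.963
= 71.22845 + 120.98780 = 192.21625 amu

192.2163 amu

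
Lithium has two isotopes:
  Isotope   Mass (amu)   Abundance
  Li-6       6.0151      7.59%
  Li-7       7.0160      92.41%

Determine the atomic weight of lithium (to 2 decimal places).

The abundance-weighted mean is 0.0759 × 6.0151 + 0.9241 × 7.0160
= 0.45655 + 6.48349 = 6.94004 amu

6.94 amu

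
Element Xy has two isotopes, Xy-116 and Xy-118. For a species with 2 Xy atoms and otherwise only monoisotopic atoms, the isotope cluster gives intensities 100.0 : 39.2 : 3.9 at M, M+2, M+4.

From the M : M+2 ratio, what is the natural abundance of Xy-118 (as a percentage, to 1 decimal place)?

If p is the fraction of Xy that is Xy-116, then I(M+2)/I(M) = [C(2,1)·p^1·(1−p)] / p^2 = 2·(1−p)/p = 39.2/100.0 = 0.3920
(1−p)/p = 0.3920/2 = 0.1960  ⇒  p = 1/(1 + 0.1960) = 0.8361
Xy-116: 83.6%, Xy-118: 16.4%.

16.4%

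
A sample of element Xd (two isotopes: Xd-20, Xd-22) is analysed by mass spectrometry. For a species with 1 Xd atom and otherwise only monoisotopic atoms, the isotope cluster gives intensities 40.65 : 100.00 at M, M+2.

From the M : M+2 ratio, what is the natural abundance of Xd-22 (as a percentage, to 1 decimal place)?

71.1%

If p is the fraction of Xd that is Xd-20, then I(M+2)/I(M) = [C(1,1)·p^0·(1−p)] / p^1 = 1·(1−p)/p = 100.00/40.65 = 2.4600
(1−p)/p = 2.4600/1 = 2.4600  ⇒  p = 1/(1 + 2.4600) = 0.2890
Xd-20: 28.9%, Xd-22: 71.1%.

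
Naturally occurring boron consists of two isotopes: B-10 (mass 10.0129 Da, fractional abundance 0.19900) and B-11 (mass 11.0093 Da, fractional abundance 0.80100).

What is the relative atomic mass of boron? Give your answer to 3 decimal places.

The abundance-weighted mean is 0.19900 × 10.0129 + 0.80100 × 11.0093
= 1.99257 + 8.81845 = 10.81102 Da

10.811 Da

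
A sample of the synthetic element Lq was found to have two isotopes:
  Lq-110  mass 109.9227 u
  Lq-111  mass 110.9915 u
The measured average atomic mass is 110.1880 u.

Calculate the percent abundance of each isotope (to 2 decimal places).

Lq-110: 75.18%, Lq-111: 24.82%

With x = fraction of Lq-110 (so Lq-111 is 1 − x):
109.9227·x + 110.9915·(1 − x) = 110.1880
(109.9227 − 110.9915)·x = 110.1880 − 110.9915
x = -0.8035 / -1.0688 = 0.75178 → 75.18% Lq-110, 24.82% Lq-111.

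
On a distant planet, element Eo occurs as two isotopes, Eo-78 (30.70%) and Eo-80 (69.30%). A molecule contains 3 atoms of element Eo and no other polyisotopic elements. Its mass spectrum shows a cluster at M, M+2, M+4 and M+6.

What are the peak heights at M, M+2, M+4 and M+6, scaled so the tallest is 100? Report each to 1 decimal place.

Expanding (0.3070 + 0.6930)^3:
P(M) = 0.3070^3 = 0.028934
P(M+2) = 3 × 0.3070^2 × 0.6930^1 = 0.195944
P(M+4) = 3 × 0.3070^1 × 0.6930^2 = 0.442309
P(M+6) = 0.6930^3 = 0.332813
The M+4 peak is largest (0.442309); scaling to 100 gives 6.5 : 44.3 : 100.0 : 75.2.

6.5 : 44.3 : 100.0 : 75.2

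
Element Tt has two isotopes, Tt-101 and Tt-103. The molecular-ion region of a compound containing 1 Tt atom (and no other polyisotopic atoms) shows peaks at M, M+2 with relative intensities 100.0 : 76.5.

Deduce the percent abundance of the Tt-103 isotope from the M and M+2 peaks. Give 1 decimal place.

Let p = fractional abundance of Tt-101. I(M+2)/I(M) = [C(1,1)·p^0·(1−p)] / p^1 = 1·(1−p)/p = 76.5/100.0 = 0.7650
(1−p)/p = 0.7650/1 = 0.7650  ⇒  p = 1/(1 + 0.7650) = 0.5666
Tt-101: 56.7%, Tt-103: 43.3%.

43.3%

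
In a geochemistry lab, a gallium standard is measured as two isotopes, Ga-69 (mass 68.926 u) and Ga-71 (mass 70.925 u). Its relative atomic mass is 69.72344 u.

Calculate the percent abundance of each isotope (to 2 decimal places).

With x = fraction of Ga-69 (so Ga-71 is 1 − x):
68.926·x + 70.925·(1 − x) = 69.72344
(68.926 − 70.925)·x = 69.72344 − 70.925
x = -1.20156 / -1.999 = 0.60108 → 60.11% Ga-69, 39.89% Ga-71.

Ga-69: 60.11%, Ga-71: 39.89%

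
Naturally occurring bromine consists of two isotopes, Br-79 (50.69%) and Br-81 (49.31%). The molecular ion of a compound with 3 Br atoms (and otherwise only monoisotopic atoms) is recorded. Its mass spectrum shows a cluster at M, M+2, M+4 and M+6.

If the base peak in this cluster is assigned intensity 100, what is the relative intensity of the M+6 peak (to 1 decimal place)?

31.5

Term probabilities: M 0.1302, M+2 0.3801, M+4 0.3698, M+6 0.1199. Base peak = M+2.
P(M+2) = C(3,1) × 0.5069^2 × 0.4931^1 = 3 × 0.25694761 × 0.4931 = 0.380103 (base)
P(M+6) = C(3,3) × 0.5069^0 × 0.4931^3 = 1 × 1.0000 × 0.11989609 = 0.119896
Relative intensity = 0.119896 / 0.380103 × 100 = 31.5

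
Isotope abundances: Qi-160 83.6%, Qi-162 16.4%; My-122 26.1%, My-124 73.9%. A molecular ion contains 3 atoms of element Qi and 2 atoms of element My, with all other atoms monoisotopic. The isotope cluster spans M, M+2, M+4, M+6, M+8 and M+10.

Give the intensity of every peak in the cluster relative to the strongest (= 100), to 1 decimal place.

8.7 : 54.5 : 100.0 : 46.9 : 8.4 : 0.5

Element Qi pattern (n=3): 0.58427706 : 0.34385683 : 0.06745517 : 0.00441094
Element My pattern (n=2): 0.068121 : 0.385758 : 0.546121
Convolve the two distributions (both contribute in 2-u steps):
  M: 0.58427706×0.068121 = 0.039802
  M+2: 0.58427706×0.385758 + 0.34385683×0.068121 = 0.248813
  M+4: 0.58427706×0.546121 + 0.34385683×0.385758 + 0.06745517×0.068121 = 0.456327
  M+6: 0.34385683×0.546121 + 0.06745517×0.385758 + 0.00441094×0.068121 = 0.214109
  M+8: 0.06745517×0.546121 + 0.00441094×0.385758 = 0.038540
  M+10: 0.00441094×0.546121 = 0.002409
Scale to base peak (0.456327) = 100: 8.7 : 54.5 : 100.0 : 46.9 : 8.4 : 0.5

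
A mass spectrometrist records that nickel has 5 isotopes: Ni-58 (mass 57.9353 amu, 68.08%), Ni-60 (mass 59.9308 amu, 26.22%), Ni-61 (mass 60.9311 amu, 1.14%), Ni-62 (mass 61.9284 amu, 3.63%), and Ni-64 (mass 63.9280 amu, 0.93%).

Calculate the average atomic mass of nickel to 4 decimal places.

The abundance-weighted mean is 0.6808 × 57.9353 + 0.2622 × 59.9308 + 0.0114 × 60.9311 + 0.0363 × 61.9284 + 0.0093 × 63.9280
= 39.44235 + 15.71386 + 0.69461 + 2.24800 + 0.59453 = 58.69335 amu

58.6934 amu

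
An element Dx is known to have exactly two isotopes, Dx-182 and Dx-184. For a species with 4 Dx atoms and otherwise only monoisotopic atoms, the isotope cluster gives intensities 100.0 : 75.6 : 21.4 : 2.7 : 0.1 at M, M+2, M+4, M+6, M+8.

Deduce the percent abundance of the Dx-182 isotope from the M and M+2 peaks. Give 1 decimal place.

Write p for the Dx-182 fraction. I(M+2)/I(M) = [C(4,1)·p^3·(1−p)] / p^4 = 4·(1−p)/p = 75.6/100.0 = 0.7560
(1−p)/p = 0.7560/4 = 0.1890  ⇒  p = 1/(1 + 0.1890) = 0.8410
Dx-182: 84.1%, Dx-184: 15.9%.

84.1%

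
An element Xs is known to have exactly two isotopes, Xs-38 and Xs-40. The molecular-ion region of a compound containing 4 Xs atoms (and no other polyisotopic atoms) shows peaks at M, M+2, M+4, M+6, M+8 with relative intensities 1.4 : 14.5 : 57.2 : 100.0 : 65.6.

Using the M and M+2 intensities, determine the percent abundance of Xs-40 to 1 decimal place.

Let p = fractional abundance of Xs-38. I(M+2)/I(M) = [C(4,1)·p^3·(1−p)] / p^4 = 4·(1−p)/p = 14.5/1.4 = 10.3571
(1−p)/p = 10.3571/4 = 2.5893  ⇒  p = 1/(1 + 2.5893) = 0.2786
Xs-38: 27.9%, Xs-40: 72.1%.

72.1%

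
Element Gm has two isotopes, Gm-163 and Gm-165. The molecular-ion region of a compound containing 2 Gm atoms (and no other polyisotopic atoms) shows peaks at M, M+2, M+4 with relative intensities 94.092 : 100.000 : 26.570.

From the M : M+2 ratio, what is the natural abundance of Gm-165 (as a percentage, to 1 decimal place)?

34.7%

If p is the fraction of Gm that is Gm-163, then I(M+2)/I(M) = [C(2,1)·p^1·(1−p)] / p^2 = 2·(1−p)/p = 100.000/94.092 = 1.0628
(1−p)/p = 1.0628/2 = 0.5314  ⇒  p = 1/(1 + 0.5314) = 0.6530
Gm-163: 65.3%, Gm-165: 34.7%.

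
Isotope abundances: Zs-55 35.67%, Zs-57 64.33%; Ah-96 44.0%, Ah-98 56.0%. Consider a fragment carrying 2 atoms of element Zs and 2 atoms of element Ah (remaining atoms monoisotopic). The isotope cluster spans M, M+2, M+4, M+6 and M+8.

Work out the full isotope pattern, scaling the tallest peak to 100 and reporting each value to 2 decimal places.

Element Zs pattern (n=2): 0.12723489 : 0.45893022 : 0.41383489
Element Ah pattern (n=2): 0.1936 : 0.4928 : 0.3136
Convolve the two distributions (both contribute in 2-u steps):
  M: 0.12723489×0.1936 = 0.024633
  M+2: 0.12723489×0.4928 + 0.45893022×0.1936 = 0.151550
  M+4: 0.12723489×0.3136 + 0.45893022×0.4928 + 0.41383489×0.1936 = 0.346180
  M+6: 0.45893022×0.3136 + 0.41383489×0.4928 = 0.347858
  M+8: 0.41383489×0.3136 = 0.129779
Scale to base peak (0.347858) = 100: 7.08 : 43.57 : 99.52 : 100.00 : 37.31

7.08 : 43.57 : 99.52 : 100.00 : 37.31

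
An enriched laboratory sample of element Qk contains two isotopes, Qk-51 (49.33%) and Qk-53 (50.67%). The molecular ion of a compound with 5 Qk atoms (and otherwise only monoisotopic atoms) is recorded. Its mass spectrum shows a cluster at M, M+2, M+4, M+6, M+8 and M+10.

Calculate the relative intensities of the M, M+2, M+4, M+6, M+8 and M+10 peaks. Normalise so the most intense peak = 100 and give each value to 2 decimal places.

9.23 : 47.39 : 97.36 : 100.00 : 51.36 : 10.55

Expanding (0.4933 + 0.5067)^5:
P(M) = 0.4933^5 = 0.029212
P(M+2) = 5 × 0.4933^4 × 0.5067^1 = 0.150026
P(M+4) = 10 × 0.4933^3 × 0.5067^2 = 0.308202
P(M+6) = 10 × 0.4933^2 × 0.5067^3 = 0.316574
P(M+8) = 5 × 0.4933^1 × 0.5067^4 = 0.162587
P(M+10) = 0.5067^5 = 0.033401
The M+6 peak is largest (0.316574); scaling to 100 gives 9.23 : 47.39 : 97.36 : 100.00 : 51.36 : 10.55.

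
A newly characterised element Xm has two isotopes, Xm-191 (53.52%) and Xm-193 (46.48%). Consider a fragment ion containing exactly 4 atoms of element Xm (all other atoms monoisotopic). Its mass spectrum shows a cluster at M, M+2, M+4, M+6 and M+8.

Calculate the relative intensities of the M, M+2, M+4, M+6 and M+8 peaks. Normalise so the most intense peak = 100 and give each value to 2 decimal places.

22.10 : 76.76 : 100.00 : 57.90 : 12.57

Each Xm atom is independently Xm-191 (p = 0.5352) or Xm-193 (q = 0.4648); the cluster is the binomial expansion (p + q)^4.
P(M) = 0.5352^4 = 0.082047
P(M+2) = 4 × 0.5352^3 × 0.4648^1 = 0.285019
P(M+4) = 6 × 0.5352^2 × 0.4648^2 = 0.371292
P(M+6) = 4 × 0.5352^1 × 0.4648^3 = 0.214968
P(M+8) = 0.4648^4 = 0.046673
The M+4 peak is largest (0.371292); scaling to 100 gives 22.10 : 76.76 : 100.00 : 57.90 : 12.57.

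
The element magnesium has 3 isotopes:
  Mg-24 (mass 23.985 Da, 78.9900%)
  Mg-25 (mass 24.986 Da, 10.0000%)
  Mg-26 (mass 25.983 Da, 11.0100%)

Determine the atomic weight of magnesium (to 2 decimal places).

24.31 Da

Average mass = Σ (abundance × isotope mass) = 0.789900 × 23.985 + 0.100000 × 24.986 + 0.110100 × 25.983
= 18.9458 + 2.4986 + 2.8607 = 24.3051 Da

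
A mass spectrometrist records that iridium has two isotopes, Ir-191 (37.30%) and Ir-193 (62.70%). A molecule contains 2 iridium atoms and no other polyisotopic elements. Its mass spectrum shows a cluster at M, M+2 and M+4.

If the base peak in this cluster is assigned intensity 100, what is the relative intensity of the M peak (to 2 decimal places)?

29.74

Binomial terms of (0.3730 + 0.6270)^2: M 0.1391, M+2 0.4677, M+4 0.3931 → M+2 is the base peak.
P(M+2) = C(2,1) × 0.3730^1 × 0.6270^1 = 2 × 0.3730 × 0.6270 = 0.467742 (base)
P(M) = C(2,0) × 0.3730^2 × 0.6270^0 = 1 × 0.139129 × 1.0000 = 0.139129
Relative intensity = 0.139129 / 0.467742 × 100 = 29.74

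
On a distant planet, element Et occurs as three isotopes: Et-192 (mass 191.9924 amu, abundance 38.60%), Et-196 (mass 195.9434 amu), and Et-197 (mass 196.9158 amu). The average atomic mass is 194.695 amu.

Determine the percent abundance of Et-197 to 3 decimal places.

28.454%

The remaining 61.40% is split between Et-196 (fraction x) and Et-197 (fraction 0.6140 − x).
Substituting: 195.9434x + 196.9158(0.6140 − x) = 120.5859336
(195.9434 − 196.9158)x = -0.3203676  ⇒  x = 0.32946, y = 0.28454
Et-196: 32.946%, Et-197: 28.454%.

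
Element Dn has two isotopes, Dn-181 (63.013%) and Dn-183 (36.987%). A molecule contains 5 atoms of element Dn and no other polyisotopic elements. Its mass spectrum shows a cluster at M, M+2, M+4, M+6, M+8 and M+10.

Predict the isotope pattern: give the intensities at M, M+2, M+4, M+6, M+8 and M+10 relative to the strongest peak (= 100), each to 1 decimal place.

29.0 : 85.2 : 100.0 : 58.7 : 17.2 : 2.0

The 5 Dn atoms are independent, so intensities follow the terms of (0.63013 + 0.36987)^5.
P(M) = 0.63013^5 = 0.099346
P(M+2) = 5 × 0.63013^4 × 0.36987^1 = 0.291568
P(M+4) = 10 × 0.63013^3 × 0.36987^2 = 0.342286
P(M+6) = 10 × 0.63013^2 × 0.36987^3 = 0.200913
P(M+8) = 5 × 0.63013^1 × 0.36987^4 = 0.058965
P(M+10) = 0.36987^5 = 0.006922
The M+4 peak is largest (0.342286); scaling to 100 gives 29.0 : 85.2 : 100.0 : 58.7 : 17.2 : 2.0.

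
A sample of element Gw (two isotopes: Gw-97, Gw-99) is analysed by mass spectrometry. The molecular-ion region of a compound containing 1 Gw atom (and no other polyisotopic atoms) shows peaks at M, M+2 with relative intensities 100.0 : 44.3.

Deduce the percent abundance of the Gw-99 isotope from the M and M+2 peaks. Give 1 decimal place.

30.7%

Let p = fractional abundance of Gw-97. I(M+2)/I(M) = [C(1,1)·p^0·(1−p)] / p^1 = 1·(1−p)/p = 44.3/100.0 = 0.4430
(1−p)/p = 0.4430/1 = 0.4430  ⇒  p = 1/(1 + 0.4430) = 0.6930
Gw-97: 69.3%, Gw-99: 30.7%.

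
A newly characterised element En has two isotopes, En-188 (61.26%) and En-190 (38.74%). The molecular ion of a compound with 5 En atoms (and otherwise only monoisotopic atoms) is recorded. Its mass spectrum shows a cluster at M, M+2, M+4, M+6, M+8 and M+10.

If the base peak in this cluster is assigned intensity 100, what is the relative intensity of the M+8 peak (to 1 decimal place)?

Term probabilities: M 0.0863, M+2 0.2728, M+4 0.3450, M+6 0.2182, M+8 0.0690, M+10 0.0087. Base peak = M+4.
P(M+4) = C(5,2) × 0.6126^3 × 0.3874^2 = 10 × 0.22989577 × 0.15007876 = 0.345025 (base)
P(M+8) = C(5,4) × 0.6126^1 × 0.3874^4 = 5 × 0.6126 × 0.02252363 = 0.068990
Relative intensity = 0.068990 / 0.345025 × 100 = 20.0

20.0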